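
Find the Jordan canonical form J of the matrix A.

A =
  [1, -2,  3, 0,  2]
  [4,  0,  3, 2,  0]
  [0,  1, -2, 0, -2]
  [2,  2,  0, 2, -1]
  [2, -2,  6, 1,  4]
J_3(1) ⊕ J_2(1)

The characteristic polynomial is
  det(x·I − A) = x^5 - 5*x^4 + 10*x^3 - 10*x^2 + 5*x - 1 = (x - 1)^5

Eigenvalues and multiplicities (the geometric multiplicity of λ is n − rank(A − λI), which equals the number of Jordan blocks for λ):
  λ = 1: algebraic multiplicity = 5, geometric multiplicity = 2

Determining the block sizes for each eigenvalue:
  λ = 1: with am = 5 and gm = 2, the partition is not yet determined (e.g. several partitions of 5 into 2 parts exist). Let N = A − (1)·I. Computing rank(N^1) = 3, rank(N^2) = 1, rank(N^3) = 0; the number of blocks of size ≥ j is rank(N^{j−1}) − rank(N^j), giving [2, 2, 1]. So we have 1 block(s) of size 3, 1 block(s) of size 2 → block sizes [3, 2]

Assembling the blocks gives a Jordan form
J =
  [1, 1, 0, 0, 0]
  [0, 1, 1, 0, 0]
  [0, 0, 1, 0, 0]
  [0, 0, 0, 1, 1]
  [0, 0, 0, 0, 1]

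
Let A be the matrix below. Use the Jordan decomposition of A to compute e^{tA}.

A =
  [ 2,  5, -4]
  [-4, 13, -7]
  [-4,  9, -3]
e^{tA} =
  [-2*t*exp(4*t) + exp(4*t), -t^2*exp(4*t)/2 + 5*t*exp(4*t), t^2*exp(4*t)/2 - 4*t*exp(4*t)]
  [-4*t*exp(4*t), -t^2*exp(4*t) + 9*t*exp(4*t) + exp(4*t), t^2*exp(4*t) - 7*t*exp(4*t)]
  [-4*t*exp(4*t), -t^2*exp(4*t) + 9*t*exp(4*t), t^2*exp(4*t) - 7*t*exp(4*t) + exp(4*t)]

Strategy: write A = P · J · P⁻¹ where J is a Jordan canonical form, so e^{tA} = P · e^{tJ} · P⁻¹, and e^{tJ} can be computed block-by-block.

A has Jordan form
J =
  [4, 1, 0]
  [0, 4, 1]
  [0, 0, 4]
(up to reordering of blocks).

Per-block formulas:
  For a 3×3 Jordan block J_3(4): exp(t · J_3(4)) = e^(4t)·(I + t·N + (t^2/2)·N^2), where N is the 3×3 nilpotent shift.

After assembling e^{tJ} and conjugating by P, we get:

e^{tA} =
  [-2*t*exp(4*t) + exp(4*t), -t^2*exp(4*t)/2 + 5*t*exp(4*t), t^2*exp(4*t)/2 - 4*t*exp(4*t)]
  [-4*t*exp(4*t), -t^2*exp(4*t) + 9*t*exp(4*t) + exp(4*t), t^2*exp(4*t) - 7*t*exp(4*t)]
  [-4*t*exp(4*t), -t^2*exp(4*t) + 9*t*exp(4*t), t^2*exp(4*t) - 7*t*exp(4*t) + exp(4*t)]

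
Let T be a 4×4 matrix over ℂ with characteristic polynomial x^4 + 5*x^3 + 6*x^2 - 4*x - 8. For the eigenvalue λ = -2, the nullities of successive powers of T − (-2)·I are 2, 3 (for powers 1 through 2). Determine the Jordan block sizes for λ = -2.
Block sizes for λ = -2: [2, 1]

From the dimensions of kernels of powers, the number of Jordan blocks of size at least j is d_j − d_{j−1} where d_j = dim ker(N^j) (with d_0 = 0). Computing the differences gives [2, 1].
The number of blocks of size exactly k is (#blocks of size ≥ k) − (#blocks of size ≥ k + 1), so the partition is: 1 block(s) of size 1, 1 block(s) of size 2.
In nonincreasing order the block sizes are [2, 1].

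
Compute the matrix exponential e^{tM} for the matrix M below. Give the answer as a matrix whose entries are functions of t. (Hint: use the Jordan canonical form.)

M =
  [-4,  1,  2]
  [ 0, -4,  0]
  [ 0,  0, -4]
e^{tM} =
  [exp(-4*t), t*exp(-4*t), 2*t*exp(-4*t)]
  [0, exp(-4*t), 0]
  [0, 0, exp(-4*t)]

Strategy: write M = P · J · P⁻¹ where J is a Jordan canonical form, so e^{tM} = P · e^{tJ} · P⁻¹, and e^{tJ} can be computed block-by-block.

M has Jordan form
J =
  [-4,  1,  0]
  [ 0, -4,  0]
  [ 0,  0, -4]
(up to reordering of blocks).

Per-block formulas:
  For a 1×1 block at λ = -4: exp(t · [-4]) = [e^(-4t)].
  For a 2×2 Jordan block J_2(-4): exp(t · J_2(-4)) = e^(-4t)·(I + t·N), where N is the 2×2 nilpotent shift.

After assembling e^{tJ} and conjugating by P, we get:

e^{tM} =
  [exp(-4*t), t*exp(-4*t), 2*t*exp(-4*t)]
  [0, exp(-4*t), 0]
  [0, 0, exp(-4*t)]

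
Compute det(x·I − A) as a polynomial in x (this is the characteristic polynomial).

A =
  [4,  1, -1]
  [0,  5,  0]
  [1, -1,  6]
x^3 - 15*x^2 + 75*x - 125

Expanding det(x·I − A) (e.g. by cofactor expansion or by noting that A is similar to its Jordan form J, which has the same characteristic polynomial as A) gives
  χ_A(x) = x^3 - 15*x^2 + 75*x - 125
which factors as (x - 5)^3. The eigenvalues (with algebraic multiplicities) are λ = 5 with multiplicity 3.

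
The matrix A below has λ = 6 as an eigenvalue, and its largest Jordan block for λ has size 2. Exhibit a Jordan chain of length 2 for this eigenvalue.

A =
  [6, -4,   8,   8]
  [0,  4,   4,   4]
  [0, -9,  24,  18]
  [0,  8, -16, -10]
A Jordan chain for λ = 6 of length 2:
v_1 = (-4, -2, -9, 8)ᵀ
v_2 = (0, 1, 0, 0)ᵀ

Let N = A − (6)·I. We want v_2 with N^2 v_2 = 0 but N^1 v_2 ≠ 0; then v_{j-1} := N · v_j for j = 2, …, 2.

Pick v_2 = (0, 1, 0, 0)ᵀ.
Then v_1 = N · v_2 = (-4, -2, -9, 8)ᵀ.

Sanity check: (A − (6)·I) v_1 = (0, 0, 0, 0)ᵀ = 0. ✓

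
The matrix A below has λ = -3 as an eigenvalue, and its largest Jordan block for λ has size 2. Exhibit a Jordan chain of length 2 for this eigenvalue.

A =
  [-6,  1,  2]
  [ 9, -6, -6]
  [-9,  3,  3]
A Jordan chain for λ = -3 of length 2:
v_1 = (-3, 9, -9)ᵀ
v_2 = (1, 0, 0)ᵀ

Let N = A − (-3)·I. We want v_2 with N^2 v_2 = 0 but N^1 v_2 ≠ 0; then v_{j-1} := N · v_j for j = 2, …, 2.

Pick v_2 = (1, 0, 0)ᵀ.
Then v_1 = N · v_2 = (-3, 9, -9)ᵀ.

Sanity check: (A − (-3)·I) v_1 = (0, 0, 0)ᵀ = 0. ✓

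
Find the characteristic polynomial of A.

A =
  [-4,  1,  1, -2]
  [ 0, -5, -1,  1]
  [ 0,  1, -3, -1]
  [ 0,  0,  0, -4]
x^4 + 16*x^3 + 96*x^2 + 256*x + 256

Expanding det(x·I − A) (e.g. by cofactor expansion or by noting that A is similar to its Jordan form J, which has the same characteristic polynomial as A) gives
  χ_A(x) = x^4 + 16*x^3 + 96*x^2 + 256*x + 256
which factors as (x + 4)^4. The eigenvalues (with algebraic multiplicities) are λ = -4 with multiplicity 4.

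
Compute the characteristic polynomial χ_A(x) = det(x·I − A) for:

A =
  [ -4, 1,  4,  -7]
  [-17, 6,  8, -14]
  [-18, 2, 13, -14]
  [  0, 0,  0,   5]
x^4 - 20*x^3 + 150*x^2 - 500*x + 625

Expanding det(x·I − A) (e.g. by cofactor expansion or by noting that A is similar to its Jordan form J, which has the same characteristic polynomial as A) gives
  χ_A(x) = x^4 - 20*x^3 + 150*x^2 - 500*x + 625
which factors as (x - 5)^4. The eigenvalues (with algebraic multiplicities) are λ = 5 with multiplicity 4.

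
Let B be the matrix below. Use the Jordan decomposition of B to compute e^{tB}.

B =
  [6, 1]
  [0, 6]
e^{tB} =
  [exp(6*t), t*exp(6*t)]
  [0, exp(6*t)]

Strategy: write B = P · J · P⁻¹ where J is a Jordan canonical form, so e^{tB} = P · e^{tJ} · P⁻¹, and e^{tJ} can be computed block-by-block.

B has Jordan form
J =
  [6, 1]
  [0, 6]
(up to reordering of blocks).

Per-block formulas:
  For a 2×2 Jordan block J_2(6): exp(t · J_2(6)) = e^(6t)·(I + t·N), where N is the 2×2 nilpotent shift.

After assembling e^{tJ} and conjugating by P, we get:

e^{tB} =
  [exp(6*t), t*exp(6*t)]
  [0, exp(6*t)]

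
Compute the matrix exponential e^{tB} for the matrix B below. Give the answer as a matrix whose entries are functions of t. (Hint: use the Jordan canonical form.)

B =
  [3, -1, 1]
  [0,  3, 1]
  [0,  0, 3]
e^{tB} =
  [exp(3*t), -t*exp(3*t), -t^2*exp(3*t)/2 + t*exp(3*t)]
  [0, exp(3*t), t*exp(3*t)]
  [0, 0, exp(3*t)]

Strategy: write B = P · J · P⁻¹ where J is a Jordan canonical form, so e^{tB} = P · e^{tJ} · P⁻¹, and e^{tJ} can be computed block-by-block.

B has Jordan form
J =
  [3, 1, 0]
  [0, 3, 1]
  [0, 0, 3]
(up to reordering of blocks).

Per-block formulas:
  For a 3×3 Jordan block J_3(3): exp(t · J_3(3)) = e^(3t)·(I + t·N + (t^2/2)·N^2), where N is the 3×3 nilpotent shift.

After assembling e^{tJ} and conjugating by P, we get:

e^{tB} =
  [exp(3*t), -t*exp(3*t), -t^2*exp(3*t)/2 + t*exp(3*t)]
  [0, exp(3*t), t*exp(3*t)]
  [0, 0, exp(3*t)]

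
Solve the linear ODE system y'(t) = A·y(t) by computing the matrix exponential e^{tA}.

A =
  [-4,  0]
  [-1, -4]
e^{tA} =
  [exp(-4*t), 0]
  [-t*exp(-4*t), exp(-4*t)]

Strategy: write A = P · J · P⁻¹ where J is a Jordan canonical form, so e^{tA} = P · e^{tJ} · P⁻¹, and e^{tJ} can be computed block-by-block.

A has Jordan form
J =
  [-4,  1]
  [ 0, -4]
(up to reordering of blocks).

Per-block formulas:
  For a 2×2 Jordan block J_2(-4): exp(t · J_2(-4)) = e^(-4t)·(I + t·N), where N is the 2×2 nilpotent shift.

After assembling e^{tJ} and conjugating by P, we get:

e^{tA} =
  [exp(-4*t), 0]
  [-t*exp(-4*t), exp(-4*t)]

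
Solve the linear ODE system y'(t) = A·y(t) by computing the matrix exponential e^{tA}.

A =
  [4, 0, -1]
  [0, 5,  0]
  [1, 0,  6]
e^{tA} =
  [-t*exp(5*t) + exp(5*t), 0, -t*exp(5*t)]
  [0, exp(5*t), 0]
  [t*exp(5*t), 0, t*exp(5*t) + exp(5*t)]

Strategy: write A = P · J · P⁻¹ where J is a Jordan canonical form, so e^{tA} = P · e^{tJ} · P⁻¹, and e^{tJ} can be computed block-by-block.

A has Jordan form
J =
  [5, 1, 0]
  [0, 5, 0]
  [0, 0, 5]
(up to reordering of blocks).

Per-block formulas:
  For a 2×2 Jordan block J_2(5): exp(t · J_2(5)) = e^(5t)·(I + t·N), where N is the 2×2 nilpotent shift.
  For a 1×1 block at λ = 5: exp(t · [5]) = [e^(5t)].

After assembling e^{tJ} and conjugating by P, we get:

e^{tA} =
  [-t*exp(5*t) + exp(5*t), 0, -t*exp(5*t)]
  [0, exp(5*t), 0]
  [t*exp(5*t), 0, t*exp(5*t) + exp(5*t)]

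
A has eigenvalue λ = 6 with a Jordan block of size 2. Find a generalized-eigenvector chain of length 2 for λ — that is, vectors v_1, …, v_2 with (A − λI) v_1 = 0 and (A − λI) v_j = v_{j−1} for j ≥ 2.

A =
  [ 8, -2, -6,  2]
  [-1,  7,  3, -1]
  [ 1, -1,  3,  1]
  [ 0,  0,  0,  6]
A Jordan chain for λ = 6 of length 2:
v_1 = (2, -1, 1, 0)ᵀ
v_2 = (1, 0, 0, 0)ᵀ

Let N = A − (6)·I. We want v_2 with N^2 v_2 = 0 but N^1 v_2 ≠ 0; then v_{j-1} := N · v_j for j = 2, …, 2.

Pick v_2 = (1, 0, 0, 0)ᵀ.
Then v_1 = N · v_2 = (2, -1, 1, 0)ᵀ.

Sanity check: (A − (6)·I) v_1 = (0, 0, 0, 0)ᵀ = 0. ✓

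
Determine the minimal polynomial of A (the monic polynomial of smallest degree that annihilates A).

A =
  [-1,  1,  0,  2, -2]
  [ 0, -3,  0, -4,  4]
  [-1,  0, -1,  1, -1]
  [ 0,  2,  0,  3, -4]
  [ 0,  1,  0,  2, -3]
x^2 + 2*x + 1

The characteristic polynomial is χ_A(x) = (x + 1)^5, so the eigenvalues are known. The minimal polynomial is
  m_A(x) = Π_λ (x − λ)^{k_λ}
where k_λ is the size of the *largest* Jordan block for λ (equivalently, the smallest k with (A − λI)^k v = 0 for every generalised eigenvector v of λ).

  λ = -1: largest Jordan block has size 2, contributing (x + 1)^2

So m_A(x) = (x + 1)^2 = x^2 + 2*x + 1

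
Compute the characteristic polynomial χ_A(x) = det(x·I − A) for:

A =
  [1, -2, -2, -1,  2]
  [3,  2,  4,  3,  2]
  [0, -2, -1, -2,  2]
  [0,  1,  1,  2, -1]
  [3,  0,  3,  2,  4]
x^5 - 8*x^4 + 22*x^3 - 28*x^2 + 17*x - 4

Expanding det(x·I − A) (e.g. by cofactor expansion or by noting that A is similar to its Jordan form J, which has the same characteristic polynomial as A) gives
  χ_A(x) = x^5 - 8*x^4 + 22*x^3 - 28*x^2 + 17*x - 4
which factors as (x - 4)*(x - 1)^4. The eigenvalues (with algebraic multiplicities) are λ = 1 with multiplicity 4, λ = 4 with multiplicity 1.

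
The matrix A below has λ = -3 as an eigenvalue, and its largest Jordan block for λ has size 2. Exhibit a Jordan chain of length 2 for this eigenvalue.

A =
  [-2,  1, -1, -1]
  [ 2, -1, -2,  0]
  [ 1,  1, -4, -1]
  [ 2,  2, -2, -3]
A Jordan chain for λ = -3 of length 2:
v_1 = (-1, 0, -1, 0)ᵀ
v_2 = (0, 0, 0, 1)ᵀ

Let N = A − (-3)·I. We want v_2 with N^2 v_2 = 0 but N^1 v_2 ≠ 0; then v_{j-1} := N · v_j for j = 2, …, 2.

Pick v_2 = (0, 0, 0, 1)ᵀ.
Then v_1 = N · v_2 = (-1, 0, -1, 0)ᵀ.

Sanity check: (A − (-3)·I) v_1 = (0, 0, 0, 0)ᵀ = 0. ✓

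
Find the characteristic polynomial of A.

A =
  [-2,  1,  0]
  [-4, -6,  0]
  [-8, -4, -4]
x^3 + 12*x^2 + 48*x + 64

Expanding det(x·I − A) (e.g. by cofactor expansion or by noting that A is similar to its Jordan form J, which has the same characteristic polynomial as A) gives
  χ_A(x) = x^3 + 12*x^2 + 48*x + 64
which factors as (x + 4)^3. The eigenvalues (with algebraic multiplicities) are λ = -4 with multiplicity 3.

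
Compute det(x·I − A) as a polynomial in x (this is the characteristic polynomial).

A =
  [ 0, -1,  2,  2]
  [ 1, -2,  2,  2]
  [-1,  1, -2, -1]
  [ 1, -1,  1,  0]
x^4 + 4*x^3 + 6*x^2 + 4*x + 1

Expanding det(x·I − A) (e.g. by cofactor expansion or by noting that A is similar to its Jordan form J, which has the same characteristic polynomial as A) gives
  χ_A(x) = x^4 + 4*x^3 + 6*x^2 + 4*x + 1
which factors as (x + 1)^4. The eigenvalues (with algebraic multiplicities) are λ = -1 with multiplicity 4.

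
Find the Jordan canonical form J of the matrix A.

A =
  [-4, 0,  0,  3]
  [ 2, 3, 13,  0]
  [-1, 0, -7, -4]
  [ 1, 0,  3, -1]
J_3(-4) ⊕ J_1(3)

The characteristic polynomial is
  det(x·I − A) = x^4 + 9*x^3 + 12*x^2 - 80*x - 192 = (x - 3)*(x + 4)^3

Eigenvalues and multiplicities (the geometric multiplicity of λ is n − rank(A − λI), which equals the number of Jordan blocks for λ):
  λ = -4: algebraic multiplicity = 3, geometric multiplicity = 1
  λ = 3: algebraic multiplicity = 1, geometric multiplicity = 1

Determining the block sizes for each eigenvalue:
  λ = -4: one block (gm = 1), so the single block has size am = 3 → block sizes [3]
  λ = 3: one block (gm = 1), so the single block has size am = 1 → block sizes [1]

Assembling the blocks gives a Jordan form
J =
  [-4,  1,  0, 0]
  [ 0, -4,  1, 0]
  [ 0,  0, -4, 0]
  [ 0,  0,  0, 3]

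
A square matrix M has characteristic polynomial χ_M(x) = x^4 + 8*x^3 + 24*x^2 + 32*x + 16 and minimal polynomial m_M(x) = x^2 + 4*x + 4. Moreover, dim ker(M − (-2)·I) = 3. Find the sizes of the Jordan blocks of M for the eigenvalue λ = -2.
Block sizes for λ = -2: [2, 1, 1]

Step 1 — from the characteristic polynomial, algebraic multiplicity of λ = -2 is 4. From dim ker(M − (-2)·I) = 3, there are exactly 3 Jordan blocks for λ = -2.
Step 2 — from the minimal polynomial, the factor (x + 2)^2 tells us the largest block for λ = -2 has size 2.
Step 3 — with total size 4, 3 blocks, and largest block 2, the block sizes (in nonincreasing order) are [2, 1, 1].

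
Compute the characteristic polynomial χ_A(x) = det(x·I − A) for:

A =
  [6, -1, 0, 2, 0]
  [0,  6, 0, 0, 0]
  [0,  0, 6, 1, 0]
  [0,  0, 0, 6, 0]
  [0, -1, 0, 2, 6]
x^5 - 30*x^4 + 360*x^3 - 2160*x^2 + 6480*x - 7776

Expanding det(x·I − A) (e.g. by cofactor expansion or by noting that A is similar to its Jordan form J, which has the same characteristic polynomial as A) gives
  χ_A(x) = x^5 - 30*x^4 + 360*x^3 - 2160*x^2 + 6480*x - 7776
which factors as (x - 6)^5. The eigenvalues (with algebraic multiplicities) are λ = 6 with multiplicity 5.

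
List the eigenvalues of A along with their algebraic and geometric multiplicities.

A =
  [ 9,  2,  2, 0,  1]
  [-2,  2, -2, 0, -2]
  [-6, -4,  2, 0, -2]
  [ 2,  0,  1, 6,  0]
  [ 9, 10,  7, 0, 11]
λ = 6: alg = 5, geom = 3

Step 1 — factor the characteristic polynomial to read off the algebraic multiplicities:
  χ_A(x) = (x - 6)^5

Step 2 — compute geometric multiplicities via the rank-nullity identity g(λ) = n − rank(A − λI):
  rank(A − (6)·I) = 2, so dim ker(A − (6)·I) = n − 2 = 3

Summary:
  λ = 6: algebraic multiplicity = 5, geometric multiplicity = 3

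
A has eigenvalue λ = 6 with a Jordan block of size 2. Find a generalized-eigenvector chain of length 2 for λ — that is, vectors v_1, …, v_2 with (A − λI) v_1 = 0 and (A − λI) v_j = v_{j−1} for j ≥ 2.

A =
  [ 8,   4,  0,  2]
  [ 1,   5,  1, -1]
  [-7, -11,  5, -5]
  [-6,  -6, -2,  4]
A Jordan chain for λ = 6 of length 2:
v_1 = (0, 3, -3, -6)ᵀ
v_2 = (2, -1, 0, 0)ᵀ

Let N = A − (6)·I. We want v_2 with N^2 v_2 = 0 but N^1 v_2 ≠ 0; then v_{j-1} := N · v_j for j = 2, …, 2.

Pick v_2 = (2, -1, 0, 0)ᵀ.
Then v_1 = N · v_2 = (0, 3, -3, -6)ᵀ.

Sanity check: (A − (6)·I) v_1 = (0, 0, 0, 0)ᵀ = 0. ✓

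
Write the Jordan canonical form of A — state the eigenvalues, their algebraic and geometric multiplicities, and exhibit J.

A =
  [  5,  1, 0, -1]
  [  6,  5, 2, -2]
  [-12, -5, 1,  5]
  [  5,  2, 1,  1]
J_3(3) ⊕ J_1(3)

The characteristic polynomial is
  det(x·I − A) = x^4 - 12*x^3 + 54*x^2 - 108*x + 81 = (x - 3)^4

Eigenvalues and multiplicities (the geometric multiplicity of λ is n − rank(A − λI), which equals the number of Jordan blocks for λ):
  λ = 3: algebraic multiplicity = 4, geometric multiplicity = 2

Determining the block sizes for each eigenvalue:
  λ = 3: with am = 4 and gm = 2, the partition is not yet determined (e.g. several partitions of 4 into 2 parts exist). Let N = A − (3)·I. Computing rank(N^1) = 2, rank(N^2) = 1, rank(N^3) = 0; the number of blocks of size ≥ j is rank(N^{j−1}) − rank(N^j), giving [2, 1, 1]. So we have 1 block(s) of size 3, 1 block(s) of size 1 → block sizes [3, 1]

Assembling the blocks gives a Jordan form
J =
  [3, 1, 0, 0]
  [0, 3, 1, 0]
  [0, 0, 3, 0]
  [0, 0, 0, 3]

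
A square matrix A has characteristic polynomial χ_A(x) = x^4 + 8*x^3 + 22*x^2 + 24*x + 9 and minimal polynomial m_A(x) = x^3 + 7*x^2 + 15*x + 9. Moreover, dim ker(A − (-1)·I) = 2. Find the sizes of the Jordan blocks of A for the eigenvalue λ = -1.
Block sizes for λ = -1: [1, 1]

Step 1 — from the characteristic polynomial, algebraic multiplicity of λ = -1 is 2. From dim ker(A − (-1)·I) = 2, there are exactly 2 Jordan blocks for λ = -1.
Step 2 — from the minimal polynomial, the factor (x + 1) tells us the largest block for λ = -1 has size 1.
Step 3 — with total size 2, 2 blocks, and largest block 1, the block sizes (in nonincreasing order) are [1, 1].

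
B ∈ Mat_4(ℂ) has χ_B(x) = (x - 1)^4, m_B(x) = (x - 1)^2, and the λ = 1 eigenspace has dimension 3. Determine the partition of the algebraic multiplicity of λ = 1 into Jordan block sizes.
Block sizes for λ = 1: [2, 1, 1]

Step 1 — from the characteristic polynomial, algebraic multiplicity of λ = 1 is 4. From dim ker(B − (1)·I) = 3, there are exactly 3 Jordan blocks for λ = 1.
Step 2 — from the minimal polynomial, the factor (x − 1)^2 tells us the largest block for λ = 1 has size 2.
Step 3 — with total size 4, 3 blocks, and largest block 2, the block sizes (in nonincreasing order) are [2, 1, 1].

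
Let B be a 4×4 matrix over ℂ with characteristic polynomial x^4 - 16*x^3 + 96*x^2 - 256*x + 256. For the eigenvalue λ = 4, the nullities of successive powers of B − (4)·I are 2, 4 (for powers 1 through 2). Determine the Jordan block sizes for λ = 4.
Block sizes for λ = 4: [2, 2]

From the dimensions of kernels of powers, the number of Jordan blocks of size at least j is d_j − d_{j−1} where d_j = dim ker(N^j) (with d_0 = 0). Computing the differences gives [2, 2].
The number of blocks of size exactly k is (#blocks of size ≥ k) − (#blocks of size ≥ k + 1), so the partition is: 2 block(s) of size 2.
In nonincreasing order the block sizes are [2, 2].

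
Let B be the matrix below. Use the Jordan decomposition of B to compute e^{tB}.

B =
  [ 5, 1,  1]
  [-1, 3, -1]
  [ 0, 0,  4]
e^{tB} =
  [t*exp(4*t) + exp(4*t), t*exp(4*t), t*exp(4*t)]
  [-t*exp(4*t), -t*exp(4*t) + exp(4*t), -t*exp(4*t)]
  [0, 0, exp(4*t)]

Strategy: write B = P · J · P⁻¹ where J is a Jordan canonical form, so e^{tB} = P · e^{tJ} · P⁻¹, and e^{tJ} can be computed block-by-block.

B has Jordan form
J =
  [4, 1, 0]
  [0, 4, 0]
  [0, 0, 4]
(up to reordering of blocks).

Per-block formulas:
  For a 1×1 block at λ = 4: exp(t · [4]) = [e^(4t)].
  For a 2×2 Jordan block J_2(4): exp(t · J_2(4)) = e^(4t)·(I + t·N), where N is the 2×2 nilpotent shift.

After assembling e^{tJ} and conjugating by P, we get:

e^{tB} =
  [t*exp(4*t) + exp(4*t), t*exp(4*t), t*exp(4*t)]
  [-t*exp(4*t), -t*exp(4*t) + exp(4*t), -t*exp(4*t)]
  [0, 0, exp(4*t)]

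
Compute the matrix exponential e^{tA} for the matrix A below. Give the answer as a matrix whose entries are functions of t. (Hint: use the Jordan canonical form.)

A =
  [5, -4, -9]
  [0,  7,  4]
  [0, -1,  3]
e^{tA} =
  [exp(5*t), t^2*exp(5*t)/2 - 4*t*exp(5*t), t^2*exp(5*t) - 9*t*exp(5*t)]
  [0, 2*t*exp(5*t) + exp(5*t), 4*t*exp(5*t)]
  [0, -t*exp(5*t), -2*t*exp(5*t) + exp(5*t)]

Strategy: write A = P · J · P⁻¹ where J is a Jordan canonical form, so e^{tA} = P · e^{tJ} · P⁻¹, and e^{tJ} can be computed block-by-block.

A has Jordan form
J =
  [5, 1, 0]
  [0, 5, 1]
  [0, 0, 5]
(up to reordering of blocks).

Per-block formulas:
  For a 3×3 Jordan block J_3(5): exp(t · J_3(5)) = e^(5t)·(I + t·N + (t^2/2)·N^2), where N is the 3×3 nilpotent shift.

After assembling e^{tJ} and conjugating by P, we get:

e^{tA} =
  [exp(5*t), t^2*exp(5*t)/2 - 4*t*exp(5*t), t^2*exp(5*t) - 9*t*exp(5*t)]
  [0, 2*t*exp(5*t) + exp(5*t), 4*t*exp(5*t)]
  [0, -t*exp(5*t), -2*t*exp(5*t) + exp(5*t)]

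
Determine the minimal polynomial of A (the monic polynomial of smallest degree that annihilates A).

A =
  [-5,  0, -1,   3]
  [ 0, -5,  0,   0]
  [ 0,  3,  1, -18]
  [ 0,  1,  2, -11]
x^2 + 10*x + 25

The characteristic polynomial is χ_A(x) = (x + 5)^4, so the eigenvalues are known. The minimal polynomial is
  m_A(x) = Π_λ (x − λ)^{k_λ}
where k_λ is the size of the *largest* Jordan block for λ (equivalently, the smallest k with (A − λI)^k v = 0 for every generalised eigenvector v of λ).

  λ = -5: largest Jordan block has size 2, contributing (x + 5)^2

So m_A(x) = (x + 5)^2 = x^2 + 10*x + 25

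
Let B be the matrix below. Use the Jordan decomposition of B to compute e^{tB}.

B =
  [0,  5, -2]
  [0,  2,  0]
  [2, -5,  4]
e^{tB} =
  [-2*t*exp(2*t) + exp(2*t), 5*t*exp(2*t), -2*t*exp(2*t)]
  [0, exp(2*t), 0]
  [2*t*exp(2*t), -5*t*exp(2*t), 2*t*exp(2*t) + exp(2*t)]

Strategy: write B = P · J · P⁻¹ where J is a Jordan canonical form, so e^{tB} = P · e^{tJ} · P⁻¹, and e^{tJ} can be computed block-by-block.

B has Jordan form
J =
  [2, 1, 0]
  [0, 2, 0]
  [0, 0, 2]
(up to reordering of blocks).

Per-block formulas:
  For a 1×1 block at λ = 2: exp(t · [2]) = [e^(2t)].
  For a 2×2 Jordan block J_2(2): exp(t · J_2(2)) = e^(2t)·(I + t·N), where N is the 2×2 nilpotent shift.

After assembling e^{tJ} and conjugating by P, we get:

e^{tB} =
  [-2*t*exp(2*t) + exp(2*t), 5*t*exp(2*t), -2*t*exp(2*t)]
  [0, exp(2*t), 0]
  [2*t*exp(2*t), -5*t*exp(2*t), 2*t*exp(2*t) + exp(2*t)]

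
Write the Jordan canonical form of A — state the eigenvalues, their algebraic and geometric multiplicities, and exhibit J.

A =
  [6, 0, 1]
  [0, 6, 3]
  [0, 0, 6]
J_2(6) ⊕ J_1(6)

The characteristic polynomial is
  det(x·I − A) = x^3 - 18*x^2 + 108*x - 216 = (x - 6)^3

Eigenvalues and multiplicities (the geometric multiplicity of λ is n − rank(A − λI), which equals the number of Jordan blocks for λ):
  λ = 6: algebraic multiplicity = 3, geometric multiplicity = 2

Determining the block sizes for each eigenvalue:
  λ = 6: 2 blocks summing to 3 forces exactly one block of size 2 and the rest size 1 → block sizes [2, 1]

Assembling the blocks gives a Jordan form
J =
  [6, 1, 0]
  [0, 6, 0]
  [0, 0, 6]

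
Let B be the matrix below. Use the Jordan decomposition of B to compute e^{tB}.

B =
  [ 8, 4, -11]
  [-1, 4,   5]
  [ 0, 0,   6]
e^{tB} =
  [2*t*exp(6*t) + exp(6*t), 4*t*exp(6*t), -t^2*exp(6*t) - 11*t*exp(6*t)]
  [-t*exp(6*t), -2*t*exp(6*t) + exp(6*t), t^2*exp(6*t)/2 + 5*t*exp(6*t)]
  [0, 0, exp(6*t)]

Strategy: write B = P · J · P⁻¹ where J is a Jordan canonical form, so e^{tB} = P · e^{tJ} · P⁻¹, and e^{tJ} can be computed block-by-block.

B has Jordan form
J =
  [6, 1, 0]
  [0, 6, 1]
  [0, 0, 6]
(up to reordering of blocks).

Per-block formulas:
  For a 3×3 Jordan block J_3(6): exp(t · J_3(6)) = e^(6t)·(I + t·N + (t^2/2)·N^2), where N is the 3×3 nilpotent shift.

After assembling e^{tJ} and conjugating by P, we get:

e^{tB} =
  [2*t*exp(6*t) + exp(6*t), 4*t*exp(6*t), -t^2*exp(6*t) - 11*t*exp(6*t)]
  [-t*exp(6*t), -2*t*exp(6*t) + exp(6*t), t^2*exp(6*t)/2 + 5*t*exp(6*t)]
  [0, 0, exp(6*t)]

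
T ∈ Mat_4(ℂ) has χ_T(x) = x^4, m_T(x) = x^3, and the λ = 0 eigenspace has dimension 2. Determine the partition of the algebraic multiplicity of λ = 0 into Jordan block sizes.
Block sizes for λ = 0: [3, 1]

Step 1 — from the characteristic polynomial, algebraic multiplicity of λ = 0 is 4. From dim ker(T − (0)·I) = 2, there are exactly 2 Jordan blocks for λ = 0.
Step 2 — from the minimal polynomial, the factor (x − 0)^3 tells us the largest block for λ = 0 has size 3.
Step 3 — with total size 4, 2 blocks, and largest block 3, the block sizes (in nonincreasing order) are [3, 1].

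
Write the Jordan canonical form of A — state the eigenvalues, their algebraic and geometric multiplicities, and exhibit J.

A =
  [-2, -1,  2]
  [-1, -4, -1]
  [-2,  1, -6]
J_3(-4)

The characteristic polynomial is
  det(x·I − A) = x^3 + 12*x^2 + 48*x + 64 = (x + 4)^3

Eigenvalues and multiplicities (the geometric multiplicity of λ is n − rank(A − λI), which equals the number of Jordan blocks for λ):
  λ = -4: algebraic multiplicity = 3, geometric multiplicity = 1

Determining the block sizes for each eigenvalue:
  λ = -4: one block (gm = 1), so the single block has size am = 3 → block sizes [3]

Assembling the blocks gives a Jordan form
J =
  [-4,  1,  0]
  [ 0, -4,  1]
  [ 0,  0, -4]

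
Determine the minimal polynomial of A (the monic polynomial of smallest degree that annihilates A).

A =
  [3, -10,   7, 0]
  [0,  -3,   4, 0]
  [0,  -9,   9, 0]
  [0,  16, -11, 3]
x^3 - 9*x^2 + 27*x - 27

The characteristic polynomial is χ_A(x) = (x - 3)^4, so the eigenvalues are known. The minimal polynomial is
  m_A(x) = Π_λ (x − λ)^{k_λ}
where k_λ is the size of the *largest* Jordan block for λ (equivalently, the smallest k with (A − λI)^k v = 0 for every generalised eigenvector v of λ).

  λ = 3: largest Jordan block has size 3, contributing (x − 3)^3

So m_A(x) = (x - 3)^3 = x^3 - 9*x^2 + 27*x - 27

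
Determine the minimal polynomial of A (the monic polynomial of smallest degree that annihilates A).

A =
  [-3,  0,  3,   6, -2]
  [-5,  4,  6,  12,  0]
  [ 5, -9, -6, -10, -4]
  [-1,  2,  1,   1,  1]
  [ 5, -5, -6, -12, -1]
x^3 + 3*x^2 + 3*x + 1

The characteristic polynomial is χ_A(x) = (x + 1)^5, so the eigenvalues are known. The minimal polynomial is
  m_A(x) = Π_λ (x − λ)^{k_λ}
where k_λ is the size of the *largest* Jordan block for λ (equivalently, the smallest k with (A − λI)^k v = 0 for every generalised eigenvector v of λ).

  λ = -1: largest Jordan block has size 3, contributing (x + 1)^3

So m_A(x) = (x + 1)^3 = x^3 + 3*x^2 + 3*x + 1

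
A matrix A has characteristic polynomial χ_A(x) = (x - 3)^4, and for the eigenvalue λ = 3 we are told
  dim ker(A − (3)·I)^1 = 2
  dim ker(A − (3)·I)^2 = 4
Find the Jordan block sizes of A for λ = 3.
Block sizes for λ = 3: [2, 2]

From the dimensions of kernels of powers, the number of Jordan blocks of size at least j is d_j − d_{j−1} where d_j = dim ker(N^j) (with d_0 = 0). Computing the differences gives [2, 2].
The number of blocks of size exactly k is (#blocks of size ≥ k) − (#blocks of size ≥ k + 1), so the partition is: 2 block(s) of size 2.
In nonincreasing order the block sizes are [2, 2].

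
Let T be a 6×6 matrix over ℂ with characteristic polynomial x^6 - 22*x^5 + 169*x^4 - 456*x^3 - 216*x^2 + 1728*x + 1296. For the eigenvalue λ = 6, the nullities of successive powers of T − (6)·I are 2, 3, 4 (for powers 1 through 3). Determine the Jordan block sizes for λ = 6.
Block sizes for λ = 6: [3, 1]

From the dimensions of kernels of powers, the number of Jordan blocks of size at least j is d_j − d_{j−1} where d_j = dim ker(N^j) (with d_0 = 0). Computing the differences gives [2, 1, 1].
The number of blocks of size exactly k is (#blocks of size ≥ k) − (#blocks of size ≥ k + 1), so the partition is: 1 block(s) of size 1, 1 block(s) of size 3.
In nonincreasing order the block sizes are [3, 1].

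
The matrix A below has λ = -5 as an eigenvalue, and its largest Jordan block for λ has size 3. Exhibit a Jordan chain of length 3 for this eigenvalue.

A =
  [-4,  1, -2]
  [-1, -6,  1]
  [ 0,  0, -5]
A Jordan chain for λ = -5 of length 3:
v_1 = (-1, 1, 0)ᵀ
v_2 = (-2, 1, 0)ᵀ
v_3 = (0, 0, 1)ᵀ

Let N = A − (-5)·I. We want v_3 with N^3 v_3 = 0 but N^2 v_3 ≠ 0; then v_{j-1} := N · v_j for j = 3, …, 2.

Pick v_3 = (0, 0, 1)ᵀ.
Then v_2 = N · v_3 = (-2, 1, 0)ᵀ.
Then v_1 = N · v_2 = (-1, 1, 0)ᵀ.

Sanity check: (A − (-5)·I) v_1 = (0, 0, 0)ᵀ = 0. ✓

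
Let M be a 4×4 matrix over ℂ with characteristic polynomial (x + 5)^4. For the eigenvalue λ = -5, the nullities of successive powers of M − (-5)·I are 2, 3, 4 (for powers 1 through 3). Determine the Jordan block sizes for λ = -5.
Block sizes for λ = -5: [3, 1]

From the dimensions of kernels of powers, the number of Jordan blocks of size at least j is d_j − d_{j−1} where d_j = dim ker(N^j) (with d_0 = 0). Computing the differences gives [2, 1, 1].
The number of blocks of size exactly k is (#blocks of size ≥ k) − (#blocks of size ≥ k + 1), so the partition is: 1 block(s) of size 1, 1 block(s) of size 3.
In nonincreasing order the block sizes are [3, 1].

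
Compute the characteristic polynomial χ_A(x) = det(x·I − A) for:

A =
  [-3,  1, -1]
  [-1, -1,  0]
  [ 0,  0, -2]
x^3 + 6*x^2 + 12*x + 8

Expanding det(x·I − A) (e.g. by cofactor expansion or by noting that A is similar to its Jordan form J, which has the same characteristic polynomial as A) gives
  χ_A(x) = x^3 + 6*x^2 + 12*x + 8
which factors as (x + 2)^3. The eigenvalues (with algebraic multiplicities) are λ = -2 with multiplicity 3.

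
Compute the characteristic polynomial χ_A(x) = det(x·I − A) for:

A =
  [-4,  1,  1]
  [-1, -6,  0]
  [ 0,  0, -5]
x^3 + 15*x^2 + 75*x + 125

Expanding det(x·I − A) (e.g. by cofactor expansion or by noting that A is similar to its Jordan form J, which has the same characteristic polynomial as A) gives
  χ_A(x) = x^3 + 15*x^2 + 75*x + 125
which factors as (x + 5)^3. The eigenvalues (with algebraic multiplicities) are λ = -5 with multiplicity 3.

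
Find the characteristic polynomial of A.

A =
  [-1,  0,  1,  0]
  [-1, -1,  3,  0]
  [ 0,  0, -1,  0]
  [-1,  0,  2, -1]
x^4 + 4*x^3 + 6*x^2 + 4*x + 1

Expanding det(x·I − A) (e.g. by cofactor expansion or by noting that A is similar to its Jordan form J, which has the same characteristic polynomial as A) gives
  χ_A(x) = x^4 + 4*x^3 + 6*x^2 + 4*x + 1
which factors as (x + 1)^4. The eigenvalues (with algebraic multiplicities) are λ = -1 with multiplicity 4.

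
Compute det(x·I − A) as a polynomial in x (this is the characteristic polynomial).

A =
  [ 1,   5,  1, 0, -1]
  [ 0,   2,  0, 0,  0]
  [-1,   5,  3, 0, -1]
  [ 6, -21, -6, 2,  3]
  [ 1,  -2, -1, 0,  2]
x^5 - 10*x^4 + 40*x^3 - 80*x^2 + 80*x - 32

Expanding det(x·I − A) (e.g. by cofactor expansion or by noting that A is similar to its Jordan form J, which has the same characteristic polynomial as A) gives
  χ_A(x) = x^5 - 10*x^4 + 40*x^3 - 80*x^2 + 80*x - 32
which factors as (x - 2)^5. The eigenvalues (with algebraic multiplicities) are λ = 2 with multiplicity 5.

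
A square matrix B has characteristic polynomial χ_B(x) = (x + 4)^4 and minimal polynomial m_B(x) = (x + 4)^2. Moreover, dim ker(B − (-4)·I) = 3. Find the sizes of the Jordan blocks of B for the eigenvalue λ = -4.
Block sizes for λ = -4: [2, 1, 1]

Step 1 — from the characteristic polynomial, algebraic multiplicity of λ = -4 is 4. From dim ker(B − (-4)·I) = 3, there are exactly 3 Jordan blocks for λ = -4.
Step 2 — from the minimal polynomial, the factor (x + 4)^2 tells us the largest block for λ = -4 has size 2.
Step 3 — with total size 4, 3 blocks, and largest block 2, the block sizes (in nonincreasing order) are [2, 1, 1].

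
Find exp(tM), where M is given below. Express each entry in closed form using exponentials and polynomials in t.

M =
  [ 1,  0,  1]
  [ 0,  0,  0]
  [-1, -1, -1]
e^{tM} =
  [t + 1, -t^2/2, t]
  [0, 1, 0]
  [-t, t^2/2 - t, 1 - t]

Strategy: write M = P · J · P⁻¹ where J is a Jordan canonical form, so e^{tM} = P · e^{tJ} · P⁻¹, and e^{tJ} can be computed block-by-block.

M has Jordan form
J =
  [0, 1, 0]
  [0, 0, 1]
  [0, 0, 0]
(up to reordering of blocks).

Per-block formulas:
  For a 3×3 Jordan block J_3(0): exp(t · J_3(0)) = e^(0t)·(I + t·N + (t^2/2)·N^2), where N is the 3×3 nilpotent shift.

After assembling e^{tJ} and conjugating by P, we get:

e^{tM} =
  [t + 1, -t^2/2, t]
  [0, 1, 0]
  [-t, t^2/2 - t, 1 - t]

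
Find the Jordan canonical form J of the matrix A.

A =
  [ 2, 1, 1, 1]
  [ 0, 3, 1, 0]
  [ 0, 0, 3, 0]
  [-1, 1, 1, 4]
J_3(3) ⊕ J_1(3)

The characteristic polynomial is
  det(x·I − A) = x^4 - 12*x^3 + 54*x^2 - 108*x + 81 = (x - 3)^4

Eigenvalues and multiplicities (the geometric multiplicity of λ is n − rank(A − λI), which equals the number of Jordan blocks for λ):
  λ = 3: algebraic multiplicity = 4, geometric multiplicity = 2

Determining the block sizes for each eigenvalue:
  λ = 3: with am = 4 and gm = 2, the partition is not yet determined (e.g. several partitions of 4 into 2 parts exist). Let N = A − (3)·I. Computing rank(N^1) = 2, rank(N^2) = 1, rank(N^3) = 0; the number of blocks of size ≥ j is rank(N^{j−1}) − rank(N^j), giving [2, 1, 1]. So we have 1 block(s) of size 3, 1 block(s) of size 1 → block sizes [3, 1]

Assembling the blocks gives a Jordan form
J =
  [3, 1, 0, 0]
  [0, 3, 1, 0]
  [0, 0, 3, 0]
  [0, 0, 0, 3]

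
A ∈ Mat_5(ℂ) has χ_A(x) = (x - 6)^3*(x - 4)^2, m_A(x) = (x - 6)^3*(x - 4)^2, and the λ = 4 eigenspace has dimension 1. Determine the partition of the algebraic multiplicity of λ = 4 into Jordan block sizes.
Block sizes for λ = 4: [2]

Step 1 — from the characteristic polynomial, algebraic multiplicity of λ = 4 is 2. From dim ker(A − (4)·I) = 1, there are exactly 1 Jordan blocks for λ = 4.
Step 2 — from the minimal polynomial, the factor (x − 4)^2 tells us the largest block for λ = 4 has size 2.
Step 3 — with total size 2, 1 blocks, and largest block 2, the block sizes (in nonincreasing order) are [2].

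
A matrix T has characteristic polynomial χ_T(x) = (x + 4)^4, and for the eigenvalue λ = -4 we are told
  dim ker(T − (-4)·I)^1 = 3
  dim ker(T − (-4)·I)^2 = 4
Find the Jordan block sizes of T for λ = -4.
Block sizes for λ = -4: [2, 1, 1]

From the dimensions of kernels of powers, the number of Jordan blocks of size at least j is d_j − d_{j−1} where d_j = dim ker(N^j) (with d_0 = 0). Computing the differences gives [3, 1].
The number of blocks of size exactly k is (#blocks of size ≥ k) − (#blocks of size ≥ k + 1), so the partition is: 2 block(s) of size 1, 1 block(s) of size 2.
In nonincreasing order the block sizes are [2, 1, 1].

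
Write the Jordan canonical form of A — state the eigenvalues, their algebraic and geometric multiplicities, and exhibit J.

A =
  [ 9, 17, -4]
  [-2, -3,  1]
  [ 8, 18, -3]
J_3(1)

The characteristic polynomial is
  det(x·I − A) = x^3 - 3*x^2 + 3*x - 1 = (x - 1)^3

Eigenvalues and multiplicities (the geometric multiplicity of λ is n − rank(A − λI), which equals the number of Jordan blocks for λ):
  λ = 1: algebraic multiplicity = 3, geometric multiplicity = 1

Determining the block sizes for each eigenvalue:
  λ = 1: one block (gm = 1), so the single block has size am = 3 → block sizes [3]

Assembling the blocks gives a Jordan form
J =
  [1, 1, 0]
  [0, 1, 1]
  [0, 0, 1]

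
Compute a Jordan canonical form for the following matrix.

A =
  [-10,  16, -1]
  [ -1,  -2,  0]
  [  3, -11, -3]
J_3(-5)

The characteristic polynomial is
  det(x·I − A) = x^3 + 15*x^2 + 75*x + 125 = (x + 5)^3

Eigenvalues and multiplicities (the geometric multiplicity of λ is n − rank(A − λI), which equals the number of Jordan blocks for λ):
  λ = -5: algebraic multiplicity = 3, geometric multiplicity = 1

Determining the block sizes for each eigenvalue:
  λ = -5: one block (gm = 1), so the single block has size am = 3 → block sizes [3]

Assembling the blocks gives a Jordan form
J =
  [-5,  1,  0]
  [ 0, -5,  1]
  [ 0,  0, -5]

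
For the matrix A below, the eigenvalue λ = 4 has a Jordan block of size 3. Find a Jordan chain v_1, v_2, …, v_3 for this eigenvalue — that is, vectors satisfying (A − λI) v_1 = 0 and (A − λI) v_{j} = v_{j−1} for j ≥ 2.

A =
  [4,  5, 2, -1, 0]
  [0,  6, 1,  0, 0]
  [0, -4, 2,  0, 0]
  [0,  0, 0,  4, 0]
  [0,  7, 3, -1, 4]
A Jordan chain for λ = 4 of length 3:
v_1 = (2, 0, 0, 0, 2)ᵀ
v_2 = (5, 2, -4, 0, 7)ᵀ
v_3 = (0, 1, 0, 0, 0)ᵀ

Let N = A − (4)·I. We want v_3 with N^3 v_3 = 0 but N^2 v_3 ≠ 0; then v_{j-1} := N · v_j for j = 3, …, 2.

Pick v_3 = (0, 1, 0, 0, 0)ᵀ.
Then v_2 = N · v_3 = (5, 2, -4, 0, 7)ᵀ.
Then v_1 = N · v_2 = (2, 0, 0, 0, 2)ᵀ.

Sanity check: (A − (4)·I) v_1 = (0, 0, 0, 0, 0)ᵀ = 0. ✓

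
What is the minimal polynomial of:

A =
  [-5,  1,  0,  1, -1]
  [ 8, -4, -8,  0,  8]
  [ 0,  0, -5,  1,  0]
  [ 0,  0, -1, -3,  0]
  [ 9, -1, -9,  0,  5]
x^3 + 4*x^2 - 16*x - 64

The characteristic polynomial is χ_A(x) = (x - 4)*(x + 4)^4, so the eigenvalues are known. The minimal polynomial is
  m_A(x) = Π_λ (x − λ)^{k_λ}
where k_λ is the size of the *largest* Jordan block for λ (equivalently, the smallest k with (A − λI)^k v = 0 for every generalised eigenvector v of λ).

  λ = -4: largest Jordan block has size 2, contributing (x + 4)^2
  λ = 4: largest Jordan block has size 1, contributing (x − 4)

So m_A(x) = (x - 4)*(x + 4)^2 = x^3 + 4*x^2 - 16*x - 64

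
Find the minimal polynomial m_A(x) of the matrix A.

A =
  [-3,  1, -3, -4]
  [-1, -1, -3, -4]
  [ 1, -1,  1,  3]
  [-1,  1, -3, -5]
x^3 + 6*x^2 + 12*x + 8

The characteristic polynomial is χ_A(x) = (x + 2)^4, so the eigenvalues are known. The minimal polynomial is
  m_A(x) = Π_λ (x − λ)^{k_λ}
where k_λ is the size of the *largest* Jordan block for λ (equivalently, the smallest k with (A − λI)^k v = 0 for every generalised eigenvector v of λ).

  λ = -2: largest Jordan block has size 3, contributing (x + 2)^3

So m_A(x) = (x + 2)^3 = x^3 + 6*x^2 + 12*x + 8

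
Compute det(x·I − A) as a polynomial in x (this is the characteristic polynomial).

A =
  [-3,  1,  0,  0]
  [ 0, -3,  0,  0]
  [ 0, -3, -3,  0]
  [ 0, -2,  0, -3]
x^4 + 12*x^3 + 54*x^2 + 108*x + 81

Expanding det(x·I − A) (e.g. by cofactor expansion or by noting that A is similar to its Jordan form J, which has the same characteristic polynomial as A) gives
  χ_A(x) = x^4 + 12*x^3 + 54*x^2 + 108*x + 81
which factors as (x + 3)^4. The eigenvalues (with algebraic multiplicities) are λ = -3 with multiplicity 4.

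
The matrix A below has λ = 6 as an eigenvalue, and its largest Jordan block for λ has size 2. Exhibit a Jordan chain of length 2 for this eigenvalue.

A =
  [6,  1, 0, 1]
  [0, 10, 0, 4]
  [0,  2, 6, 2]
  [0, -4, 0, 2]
A Jordan chain for λ = 6 of length 2:
v_1 = (1, 4, 2, -4)ᵀ
v_2 = (0, 1, 0, 0)ᵀ

Let N = A − (6)·I. We want v_2 with N^2 v_2 = 0 but N^1 v_2 ≠ 0; then v_{j-1} := N · v_j for j = 2, …, 2.

Pick v_2 = (0, 1, 0, 0)ᵀ.
Then v_1 = N · v_2 = (1, 4, 2, -4)ᵀ.

Sanity check: (A − (6)·I) v_1 = (0, 0, 0, 0)ᵀ = 0. ✓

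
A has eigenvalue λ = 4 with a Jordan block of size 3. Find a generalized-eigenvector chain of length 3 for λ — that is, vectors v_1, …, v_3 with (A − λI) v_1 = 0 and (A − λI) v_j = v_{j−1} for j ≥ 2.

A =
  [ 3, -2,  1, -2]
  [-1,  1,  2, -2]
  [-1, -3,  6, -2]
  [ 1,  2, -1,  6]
A Jordan chain for λ = 4 of length 3:
v_1 = (1, 1, 1, -1)ᵀ
v_2 = (-2, -3, -3, 2)ᵀ
v_3 = (0, 1, 0, 0)ᵀ

Let N = A − (4)·I. We want v_3 with N^3 v_3 = 0 but N^2 v_3 ≠ 0; then v_{j-1} := N · v_j for j = 3, …, 2.

Pick v_3 = (0, 1, 0, 0)ᵀ.
Then v_2 = N · v_3 = (-2, -3, -3, 2)ᵀ.
Then v_1 = N · v_2 = (1, 1, 1, -1)ᵀ.

Sanity check: (A − (4)·I) v_1 = (0, 0, 0, 0)ᵀ = 0. ✓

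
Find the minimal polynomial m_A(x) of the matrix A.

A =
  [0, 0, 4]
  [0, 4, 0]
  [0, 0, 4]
x^2 - 4*x

The characteristic polynomial is χ_A(x) = x*(x - 4)^2, so the eigenvalues are known. The minimal polynomial is
  m_A(x) = Π_λ (x − λ)^{k_λ}
where k_λ is the size of the *largest* Jordan block for λ (equivalently, the smallest k with (A − λI)^k v = 0 for every generalised eigenvector v of λ).

  λ = 0: largest Jordan block has size 1, contributing (x − 0)
  λ = 4: largest Jordan block has size 1, contributing (x − 4)

So m_A(x) = x*(x - 4) = x^2 - 4*x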